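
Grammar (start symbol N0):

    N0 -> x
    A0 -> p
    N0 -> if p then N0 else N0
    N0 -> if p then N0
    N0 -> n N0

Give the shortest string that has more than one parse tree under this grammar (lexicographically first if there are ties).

if p then if p then x else x

length 1: no string has ≥2 trees
length 2: no string has ≥2 trees
length 3: no string has ≥2 trees
length 4: no string has ≥2 trees
length 5: no string has ≥2 trees
length 6: no string has ≥2 trees
length 7: no string has ≥2 trees
length 8: no string has ≥2 trees
length 9: if p then if p then x else x has 2 parse trees

Two derivations of if p then if p then x else x:
  N0 ⇒ if p then N0 else N0 ⇒ if p then if p then N0 else N0 ⇒ if p then if p then x else N0 ⇒ if p then if p then x else x
  N0 ⇒ if p then N0 ⇒ if p then if p then N0 else N0 ⇒ if p then if p then x else N0 ⇒ if p then if p then x else x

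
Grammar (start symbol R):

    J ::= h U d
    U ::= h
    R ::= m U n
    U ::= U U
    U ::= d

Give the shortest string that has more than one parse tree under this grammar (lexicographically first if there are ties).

m d d d n

length 3: no string has ≥2 trees
length 4: no string has ≥2 trees
length 5: m d d d n has 2 parse trees

Two derivations of m d d d n:
  R ⇒ m U n ⇒ m U U n ⇒ m U U U n ⇒ m d U U n ⇒ m d d U n ⇒ m d d d n
  R ⇒ m U n ⇒ m U U n ⇒ m d U n ⇒ m d U U n ⇒ m d d U n ⇒ m d d d n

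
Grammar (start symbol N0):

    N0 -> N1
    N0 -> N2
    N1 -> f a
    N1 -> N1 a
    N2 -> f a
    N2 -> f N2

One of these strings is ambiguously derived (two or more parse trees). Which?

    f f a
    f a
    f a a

f f a: 1 tree
f a: 2 trees
f a a: 1 tree

f a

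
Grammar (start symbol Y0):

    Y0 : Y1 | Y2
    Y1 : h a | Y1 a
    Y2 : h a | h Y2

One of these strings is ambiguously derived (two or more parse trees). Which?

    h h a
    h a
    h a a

h h a: 1 tree
h a: 2 trees
h a a: 1 tree

h a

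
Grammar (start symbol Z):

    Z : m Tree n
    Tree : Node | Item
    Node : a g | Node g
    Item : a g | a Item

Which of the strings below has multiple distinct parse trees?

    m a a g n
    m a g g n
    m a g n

m a a g n: 1 tree
m a g g n: 1 tree
m a g n: 2 trees

m a g n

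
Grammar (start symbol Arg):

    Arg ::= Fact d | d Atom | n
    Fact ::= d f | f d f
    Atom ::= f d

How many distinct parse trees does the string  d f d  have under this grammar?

Parse trees for d f d:
  [Arg [Fact d f] d]
  [Arg d [Atom f d]]

2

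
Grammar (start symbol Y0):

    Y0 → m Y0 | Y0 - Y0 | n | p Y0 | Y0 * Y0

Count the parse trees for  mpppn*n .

Parse trees for mpppn*n:
  [Y0 m [Y0 p [Y0 p [Y0 p [Y0 [Y0 n] * [Y0 n]]]]]]
  [Y0 m [Y0 p [Y0 p [Y0 [Y0 p [Y0 n]] * [Y0 n]]]]]
  [Y0 m [Y0 p [Y0 [Y0 p [Y0 p [Y0 n]]] * [Y0 n]]]]
  [Y0 m [Y0 [Y0 p [Y0 p [Y0 p [Y0 n]]]] * [Y0 n]]]
  [Y0 [Y0 m [Y0 p [Y0 p [Y0 p [Y0 n]]]]] * [Y0 n]]

5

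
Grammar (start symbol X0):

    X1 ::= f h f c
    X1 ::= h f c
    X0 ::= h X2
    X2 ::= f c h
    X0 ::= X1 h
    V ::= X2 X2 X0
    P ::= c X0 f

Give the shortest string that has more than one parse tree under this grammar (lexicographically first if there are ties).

h f c h

length 4: h f c h has 2 parse trees

Two derivations of h f c h:
  X0 ⇒ h X2 ⇒ h f c h
  X0 ⇒ X1 h ⇒ h f c h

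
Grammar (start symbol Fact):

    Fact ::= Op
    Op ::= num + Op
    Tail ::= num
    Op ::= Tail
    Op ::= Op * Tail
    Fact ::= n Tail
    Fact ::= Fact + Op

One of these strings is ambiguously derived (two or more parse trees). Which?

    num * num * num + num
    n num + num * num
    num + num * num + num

num + num * num + num

num * num * num + num: 1 tree
n num + num * num: 1 tree
num + num * num + num: 3 trees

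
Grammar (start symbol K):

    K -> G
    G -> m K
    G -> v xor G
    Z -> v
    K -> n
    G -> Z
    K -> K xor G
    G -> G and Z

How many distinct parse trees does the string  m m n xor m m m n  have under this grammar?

Parse trees for m m n xor m m m n:
  [K [G m [K [G m [K [K n] xor [G m [K [G m [K [G m [K n]]]]]]]]]]]
  [K [G m [K [K [G m [K n]]] xor [G m [K [G m [K [G m [K n]]]]]]]]]
  [K [K [G m [K [G m [K n]]]]] xor [G m [K [G m [K [G m [K n]]]]]]]

3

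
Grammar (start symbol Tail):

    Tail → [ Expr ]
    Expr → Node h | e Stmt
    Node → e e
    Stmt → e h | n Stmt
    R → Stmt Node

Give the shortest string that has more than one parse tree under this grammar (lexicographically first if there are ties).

[ e e h ]

length 5: [ e e h ] has 2 parse trees

Two derivations of [ e e h ]:
  Tail ⇒ [ Expr ] ⇒ [ Node h ] ⇒ [ e e h ]
  Tail ⇒ [ Expr ] ⇒ [ e Stmt ] ⇒ [ e e h ]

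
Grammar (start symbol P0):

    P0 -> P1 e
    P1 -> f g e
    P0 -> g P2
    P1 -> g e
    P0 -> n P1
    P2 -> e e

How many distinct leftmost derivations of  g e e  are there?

Parse trees for g e e:
  [P0 [P1 g e] e]
  [P0 g [P2 e e]]

2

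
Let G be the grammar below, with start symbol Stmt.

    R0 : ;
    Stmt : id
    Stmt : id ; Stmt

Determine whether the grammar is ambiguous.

Only Stmt is reachable from Stmt; ignoring the rest: Right-recursive list with a separator: after each atom, whether the separator follows determines the rule. One parse per string.

Unambiguous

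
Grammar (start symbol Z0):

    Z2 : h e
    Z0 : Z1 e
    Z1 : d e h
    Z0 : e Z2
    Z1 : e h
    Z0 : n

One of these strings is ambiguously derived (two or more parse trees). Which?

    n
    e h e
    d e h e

e h e

n: 1 tree
e h e: 2 trees
d e h e: 1 tree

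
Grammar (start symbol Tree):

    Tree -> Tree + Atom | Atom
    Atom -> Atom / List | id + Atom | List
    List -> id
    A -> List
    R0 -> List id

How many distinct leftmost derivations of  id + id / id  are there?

Parse trees for id + id / id:
  [Tree [Tree [Atom [List id]]] + [Atom [Atom [List id]] / [List id]]]
  [Tree [Atom [Atom id + [Atom [List id]]] / [List id]]]
  [Tree [Atom id + [Atom [Atom [List id]] / [List id]]]]

3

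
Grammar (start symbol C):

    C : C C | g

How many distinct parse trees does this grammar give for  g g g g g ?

Parse trees for g g g g g (showing first 6 of 14):
  [C [C g] [C [C g] [C [C g] [C [C g] [C g]]]]]
  [C [C g] [C [C g] [C [C [C g] [C g]] [C g]]]]
  [C [C g] [C [C [C g] [C g]] [C [C g] [C g]]]]
  [C [C g] [C [C [C g] [C [C g] [C g]]] [C g]]]
  [C [C g] [C [C [C [C g] [C g]] [C g]] [C g]]]
  [C [C [C g] [C g]] [C [C g] [C [C g] [C g]]]]

14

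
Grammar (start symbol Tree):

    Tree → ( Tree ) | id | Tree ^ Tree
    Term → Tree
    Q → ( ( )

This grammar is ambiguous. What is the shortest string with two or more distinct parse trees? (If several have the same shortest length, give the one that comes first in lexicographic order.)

id ^ id ^ id

length 1: no string has ≥2 trees
length 3: no string has ≥2 trees
length 5: id ^ id ^ id has 2 parse trees

Two derivations of id ^ id ^ id:
  Tree ⇒ Tree ^ Tree ⇒ id ^ Tree ⇒ id ^ Tree ^ Tree ⇒ id ^ id ^ Tree ⇒ id ^ id ^ id
  Tree ⇒ Tree ^ Tree ⇒ Tree ^ Tree ^ Tree ⇒ id ^ Tree ^ Tree ⇒ id ^ id ^ Tree ⇒ id ^ id ^ id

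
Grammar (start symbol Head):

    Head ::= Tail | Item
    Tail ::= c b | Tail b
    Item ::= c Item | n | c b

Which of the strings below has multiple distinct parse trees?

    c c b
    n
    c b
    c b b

c b

c c b: 1 tree
n: 1 tree
c b: 2 trees
c b b: 1 tree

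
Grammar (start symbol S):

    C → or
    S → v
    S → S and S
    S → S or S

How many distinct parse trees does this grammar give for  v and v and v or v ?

Parse trees for v and v and v or v:
  [S [S v] and [S [S v] and [S [S v] or [S v]]]]
  [S [S v] and [S [S [S v] and [S v]] or [S v]]]
  [S [S [S v] and [S v]] and [S [S v] or [S v]]]
  [S [S [S v] and [S [S v] and [S v]]] or [S v]]
  [S [S [S [S v] and [S v]] and [S v]] or [S v]]

5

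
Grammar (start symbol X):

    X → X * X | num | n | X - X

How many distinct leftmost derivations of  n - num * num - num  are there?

5

Parse trees for n - num * num - num:
  [X [X [X n] - [X num]] * [X [X num] - [X num]]]
  [X [X n] - [X [X num] * [X [X num] - [X num]]]]
  [X [X n] - [X [X [X num] * [X num]] - [X num]]]
  [X [X [X [X n] - [X num]] * [X num]] - [X num]]
  [X [X [X n] - [X [X num] * [X num]]] - [X num]]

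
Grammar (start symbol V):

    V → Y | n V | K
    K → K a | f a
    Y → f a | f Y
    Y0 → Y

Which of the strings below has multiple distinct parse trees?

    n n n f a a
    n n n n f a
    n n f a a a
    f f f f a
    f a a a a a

n n n n f a

n n n f a a: 1 tree
n n n n f a: 2 trees
n n f a a a: 1 tree
f f f f a: 1 tree
f a a a a a: 1 tree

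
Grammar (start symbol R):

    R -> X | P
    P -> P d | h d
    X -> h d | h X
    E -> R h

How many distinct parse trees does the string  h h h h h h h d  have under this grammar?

1

Parse trees for h h h h h h h d:
  [R [X h [X h [X h [X h [X h [X h [X h d]]]]]]]]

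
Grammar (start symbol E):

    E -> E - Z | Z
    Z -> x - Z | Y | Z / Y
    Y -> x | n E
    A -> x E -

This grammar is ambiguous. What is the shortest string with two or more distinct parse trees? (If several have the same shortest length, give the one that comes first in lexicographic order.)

x - x

length 1: no string has ≥2 trees
length 2: no string has ≥2 trees
length 3: x - x has 2 parse trees

Two derivations of x - x:
  E ⇒ E - Z ⇒ Z - Z ⇒ Y - Z ⇒ x - Z ⇒ x - Y ⇒ x - x
  E ⇒ Z ⇒ x - Z ⇒ x - Y ⇒ x - x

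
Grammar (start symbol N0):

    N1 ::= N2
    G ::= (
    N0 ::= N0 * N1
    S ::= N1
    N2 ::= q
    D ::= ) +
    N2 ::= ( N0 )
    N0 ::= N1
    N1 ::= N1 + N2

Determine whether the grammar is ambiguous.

Only N0, N1, N2 are reachable from N0; ignoring the rest: N0 → N0 * N1 | N1  ;  N1 → N1 + N2 | N2  — a left-associative chain with N2 at the bottom. Each string factors uniquely by precedence.

Unambiguous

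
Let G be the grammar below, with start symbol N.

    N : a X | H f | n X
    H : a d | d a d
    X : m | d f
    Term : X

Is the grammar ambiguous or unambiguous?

Ambiguous

Witness: a d f

Derivation 1: N ⇒ a X ⇒ a d f
Derivation 2: N ⇒ H f ⇒ a d f

Two distinct leftmost derivations for the same string.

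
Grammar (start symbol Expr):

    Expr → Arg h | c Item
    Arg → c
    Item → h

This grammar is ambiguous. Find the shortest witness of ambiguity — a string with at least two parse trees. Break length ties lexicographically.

c h

length 2: c h has 2 parse trees

Two derivations of c h:
  Expr ⇒ Arg h ⇒ c h
  Expr ⇒ c Item ⇒ c h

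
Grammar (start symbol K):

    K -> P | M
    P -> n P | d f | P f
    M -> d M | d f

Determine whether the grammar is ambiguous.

Ambiguous

Witness: d f

Derivation 1: K ⇒ P ⇒ d f
Derivation 2: K ⇒ M ⇒ d f

Two distinct leftmost derivations for the same string.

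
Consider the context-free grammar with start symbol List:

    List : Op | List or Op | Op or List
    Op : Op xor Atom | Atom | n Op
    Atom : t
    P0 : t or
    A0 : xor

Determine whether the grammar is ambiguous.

Ambiguous

Witness: t or t

Derivation 1: List ⇒ List or Op ⇒ Op or Op ⇒ Atom or Op ⇒ t or Op ⇒ t or Atom ⇒ t or t
Derivation 2: List ⇒ Op or List ⇒ Atom or List ⇒ t or List ⇒ t or Op ⇒ t or Atom ⇒ t or t

Two distinct leftmost derivations for the same string.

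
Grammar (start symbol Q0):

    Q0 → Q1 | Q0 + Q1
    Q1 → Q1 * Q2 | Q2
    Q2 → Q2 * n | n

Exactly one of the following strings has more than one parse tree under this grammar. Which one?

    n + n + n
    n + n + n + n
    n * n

n + n + n: 1 tree
n + n + n + n: 1 tree
n * n: 2 trees

n * n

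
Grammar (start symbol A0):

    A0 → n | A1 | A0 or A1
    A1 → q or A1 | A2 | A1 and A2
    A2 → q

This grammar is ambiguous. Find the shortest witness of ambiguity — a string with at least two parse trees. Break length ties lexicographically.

q or q

length 1: no string has ≥2 trees
length 3: q or q has 2 parse trees

Two derivations of q or q:
  A0 ⇒ A1 ⇒ q or A1 ⇒ q or A2 ⇒ q or q
  A0 ⇒ A0 or A1 ⇒ A1 or A1 ⇒ A2 or A1 ⇒ q or A1 ⇒ q or A2 ⇒ q or q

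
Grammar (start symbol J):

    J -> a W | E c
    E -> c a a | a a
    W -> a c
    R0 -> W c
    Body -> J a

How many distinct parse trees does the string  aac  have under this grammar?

2

Parse trees for aac:
  [J a [W a c]]
  [J [E a a] c]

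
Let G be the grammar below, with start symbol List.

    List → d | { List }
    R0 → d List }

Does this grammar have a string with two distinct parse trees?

Unambiguous

Only List is reachable from List; ignoring the rest: Each string is a nest of matched brackets around a single atom. An opening bracket forces the recursive rule; an atom forces the base rule.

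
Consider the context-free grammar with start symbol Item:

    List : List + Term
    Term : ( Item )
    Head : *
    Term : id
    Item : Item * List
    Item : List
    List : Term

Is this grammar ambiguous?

(Head is unreachable from Item, so its rules don't affect L(Item).) This is a standard precedence ladder (Item over List over Term), with each level left-recursive on its own operator ('*' at Item, '+' at List). That structure is LR(1), hence unambiguous.

Unambiguous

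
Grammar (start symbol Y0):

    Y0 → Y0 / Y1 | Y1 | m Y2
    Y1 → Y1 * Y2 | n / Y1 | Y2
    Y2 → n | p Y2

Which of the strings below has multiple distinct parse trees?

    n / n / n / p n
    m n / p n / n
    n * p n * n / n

n / n / n / p n: 8 trees
m n / p n / n: 1 tree
n * p n * n / n: 1 tree

n / n / n / p n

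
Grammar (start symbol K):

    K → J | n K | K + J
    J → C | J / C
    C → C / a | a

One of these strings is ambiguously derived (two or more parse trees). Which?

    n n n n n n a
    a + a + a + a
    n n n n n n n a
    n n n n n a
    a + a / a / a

a + a / a / a

n n n n n n a: 1 tree
a + a + a + a: 1 tree
n n n n n n n a: 1 tree
n n n n n a: 1 tree
a + a / a / a: 4 trees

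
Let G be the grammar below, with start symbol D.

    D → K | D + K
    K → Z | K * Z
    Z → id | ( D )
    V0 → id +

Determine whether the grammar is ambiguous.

Unambiguous

Only D, K, Z are reachable from D; ignoring the rest: The grammar is stratified — D handles '+' (left-recursive), K handles '*', Z atoms. Each operator has a fixed associativity and precedence level, so every string has one parse.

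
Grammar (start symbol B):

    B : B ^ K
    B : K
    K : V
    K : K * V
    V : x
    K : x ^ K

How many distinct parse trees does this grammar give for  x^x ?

2

Parse trees for x^x:
  [B [B [K [V x]]] ^ [K [V x]]]
  [B [K x ^ [K [V x]]]]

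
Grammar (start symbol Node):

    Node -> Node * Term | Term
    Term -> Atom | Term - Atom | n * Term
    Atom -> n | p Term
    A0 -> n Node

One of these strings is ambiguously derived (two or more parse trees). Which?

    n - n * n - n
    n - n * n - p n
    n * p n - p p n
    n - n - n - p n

n * p n - p p n

n - n * n - n: 1 tree
n - n * n - p n: 1 tree
n * p n - p p n: 5 trees
n - n - n - p n: 1 tree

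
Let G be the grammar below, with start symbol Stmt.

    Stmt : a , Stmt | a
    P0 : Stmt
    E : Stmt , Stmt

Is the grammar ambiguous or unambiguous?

Only Stmt is reachable from Stmt; ignoring the rest: The reachable grammar is A → atom sep A | atom. Each atom is followed by either the separator (recurse) or end-of-string (stop) — no choice point.

Unambiguous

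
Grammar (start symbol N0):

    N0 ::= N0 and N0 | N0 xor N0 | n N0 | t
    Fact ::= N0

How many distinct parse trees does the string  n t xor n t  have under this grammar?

Parse trees for n t xor n t:
  [N0 [N0 n [N0 t]] xor [N0 n [N0 t]]]
  [N0 n [N0 [N0 t] xor [N0 n [N0 t]]]]

2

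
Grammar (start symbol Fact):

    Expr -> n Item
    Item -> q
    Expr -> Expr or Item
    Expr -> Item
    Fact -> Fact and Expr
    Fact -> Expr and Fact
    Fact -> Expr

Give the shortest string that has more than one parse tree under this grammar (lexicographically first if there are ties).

q and q

length 1: no string has ≥2 trees
length 2: no string has ≥2 trees
length 3: q and q has 2 parse trees

Two derivations of q and q:
  Fact ⇒ Fact and Expr ⇒ Expr and Expr ⇒ Item and Expr ⇒ q and Expr ⇒ q and Item ⇒ q and q
  Fact ⇒ Expr and Fact ⇒ Item and Fact ⇒ q and Fact ⇒ q and Expr ⇒ q and Item ⇒ q and q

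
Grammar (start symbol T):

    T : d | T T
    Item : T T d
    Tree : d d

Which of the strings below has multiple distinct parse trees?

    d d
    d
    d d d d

d d: 1 tree
d: 1 tree
d d d d: 5 trees

d d d d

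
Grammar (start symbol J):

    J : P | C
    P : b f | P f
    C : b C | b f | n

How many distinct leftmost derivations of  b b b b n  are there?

Parse trees for b b b b n:
  [J [C b [C b [C b [C b [C n]]]]]]

1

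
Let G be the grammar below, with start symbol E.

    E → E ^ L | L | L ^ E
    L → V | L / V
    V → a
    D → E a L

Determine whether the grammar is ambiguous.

Witness: a ^ a

Derivation 1: E ⇒ E ^ L ⇒ L ^ L ⇒ V ^ L ⇒ a ^ L ⇒ a ^ V ⇒ a ^ a
Derivation 2: E ⇒ L ^ E ⇒ V ^ E ⇒ a ^ E ⇒ a ^ L ⇒ a ^ V ⇒ a ^ a

Two distinct leftmost derivations for the same string.

Ambiguous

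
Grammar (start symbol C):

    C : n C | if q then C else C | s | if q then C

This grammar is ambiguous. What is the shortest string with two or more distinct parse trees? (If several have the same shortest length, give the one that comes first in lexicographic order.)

length 1: no string has ≥2 trees
length 2: no string has ≥2 trees
length 3: no string has ≥2 trees
length 4: no string has ≥2 trees
length 5: no string has ≥2 trees
length 6: no string has ≥2 trees
length 7: no string has ≥2 trees
length 8: no string has ≥2 trees
length 9: if q then if q then s else s has 2 parse trees

Two derivations of if q then if q then s else s:
  C ⇒ if q then C else C ⇒ if q then if q then C else C ⇒ if q then if q then s else C ⇒ if q then if q then s else s
  C ⇒ if q then C ⇒ if q then if q then C else C ⇒ if q then if q then s else C ⇒ if q then if q then s else s

if q then if q then s else s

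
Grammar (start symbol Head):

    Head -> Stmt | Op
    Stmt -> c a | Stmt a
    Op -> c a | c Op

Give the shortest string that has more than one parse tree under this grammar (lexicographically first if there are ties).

c a

length 2: c a has 2 parse trees

Two derivations of c a:
  Head ⇒ Stmt ⇒ c a
  Head ⇒ Op ⇒ c a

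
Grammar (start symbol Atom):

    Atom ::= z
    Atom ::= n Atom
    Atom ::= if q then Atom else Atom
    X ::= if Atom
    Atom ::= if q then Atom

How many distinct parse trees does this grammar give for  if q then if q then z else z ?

2

Parse trees for if q then if q then z else z:
  [Atom if q then [Atom if q then [Atom z]] else [Atom z]]
  [Atom if q then [Atom if q then [Atom z] else [Atom z]]]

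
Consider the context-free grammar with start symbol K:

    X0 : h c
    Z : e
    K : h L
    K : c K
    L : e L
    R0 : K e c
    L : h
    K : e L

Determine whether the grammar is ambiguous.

Unambiguous

(X0, Z, R0 are unreachable from K, so their rules don't affect L(K).) Restricted to the reachable nonterminals, every rule has the form A → t or A → t B, and no two rules for the same A share a first terminal. The grammar encodes a DFA — one run per string.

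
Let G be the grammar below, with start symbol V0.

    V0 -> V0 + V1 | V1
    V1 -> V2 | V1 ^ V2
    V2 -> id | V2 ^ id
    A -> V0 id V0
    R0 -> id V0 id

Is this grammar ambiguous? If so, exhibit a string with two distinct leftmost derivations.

Witness: id ^ id

Derivation 1: V0 ⇒ V1 ⇒ V2 ⇒ V2 ^ id ⇒ id ^ id
Derivation 2: V0 ⇒ V1 ⇒ V1 ^ V2 ⇒ V2 ^ V2 ⇒ id ^ V2 ⇒ id ^ id

Two distinct leftmost derivations for the same string.

Ambiguous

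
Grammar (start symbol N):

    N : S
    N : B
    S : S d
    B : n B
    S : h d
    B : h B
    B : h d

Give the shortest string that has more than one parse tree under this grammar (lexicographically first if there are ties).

h d

length 2: h d has 2 parse trees

Two derivations of h d:
  N ⇒ S ⇒ h d
  N ⇒ B ⇒ h d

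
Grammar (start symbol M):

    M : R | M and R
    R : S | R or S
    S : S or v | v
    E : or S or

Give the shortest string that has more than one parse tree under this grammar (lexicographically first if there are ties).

v or v

length 1: no string has ≥2 trees
length 3: v or v has 2 parse trees

Two derivations of v or v:
  M ⇒ R ⇒ S ⇒ S or v ⇒ v or v
  M ⇒ R ⇒ R or S ⇒ S or S ⇒ v or S ⇒ v or v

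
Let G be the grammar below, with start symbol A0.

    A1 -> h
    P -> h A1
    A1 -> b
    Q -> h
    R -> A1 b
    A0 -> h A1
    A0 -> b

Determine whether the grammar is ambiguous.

Unambiguous

(R, P, Q are unreachable from A0, so their rules don't affect L(A0).) The reachable rules are right-linear with at most one rule per (nonterminal, next-terminal) pair. Each input token forces the next rule, so parsing is deterministic.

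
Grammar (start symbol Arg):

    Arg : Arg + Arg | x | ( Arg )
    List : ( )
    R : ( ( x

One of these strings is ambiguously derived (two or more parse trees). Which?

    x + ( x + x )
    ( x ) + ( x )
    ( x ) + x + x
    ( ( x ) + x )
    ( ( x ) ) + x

x + ( x + x ): 1 tree
( x ) + ( x ): 1 tree
( x ) + x + x: 2 trees
( ( x ) + x ): 1 tree
( ( x ) ) + x: 1 tree

( x ) + x + x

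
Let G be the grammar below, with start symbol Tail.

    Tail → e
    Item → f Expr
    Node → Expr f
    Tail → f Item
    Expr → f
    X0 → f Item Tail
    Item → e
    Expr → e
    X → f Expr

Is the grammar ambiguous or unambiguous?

Unambiguous

Only Tail, Item, Expr are reachable from Tail; ignoring the rest: Restricted to the reachable nonterminals, every rule has the form A → t or A → t B, and no two rules for the same A share a first terminal. The grammar encodes a DFA — one run per string.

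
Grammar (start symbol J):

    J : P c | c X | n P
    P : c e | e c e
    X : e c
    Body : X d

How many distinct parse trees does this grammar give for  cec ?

Parse trees for cec:
  [J [P c e] c]
  [J c [X e c]]

2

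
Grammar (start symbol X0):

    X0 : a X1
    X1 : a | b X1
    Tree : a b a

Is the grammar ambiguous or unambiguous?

Only X0, X1 are reachable from X0; ignoring the rest: Restricted to the reachable nonterminals, every rule has the form A → t or A → t B, and no two rules for the same A share a first terminal. The grammar encodes a DFA — one run per string.

Unambiguous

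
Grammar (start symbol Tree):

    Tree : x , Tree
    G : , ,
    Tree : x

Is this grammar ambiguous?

Unambiguous

Only Tree is reachable from Tree; ignoring the rest: The reachable grammar is A → atom sep A | atom. Each atom is followed by either the separator (recurse) or end-of-string (stop) — no choice point.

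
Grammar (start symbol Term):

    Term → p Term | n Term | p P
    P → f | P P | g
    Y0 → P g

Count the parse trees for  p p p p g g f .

2

Parse trees for p p p p g g f:
  [Term p [Term p [Term p [Term p [P [P g] [P [P g] [P f]]]]]]]
  [Term p [Term p [Term p [Term p [P [P [P g] [P g]] [P f]]]]]]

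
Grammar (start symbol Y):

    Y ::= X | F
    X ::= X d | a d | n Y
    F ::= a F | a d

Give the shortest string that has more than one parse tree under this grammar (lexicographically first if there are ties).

a d

length 2: a d has 2 parse trees

Two derivations of a d:
  Y ⇒ X ⇒ a d
  Y ⇒ F ⇒ a d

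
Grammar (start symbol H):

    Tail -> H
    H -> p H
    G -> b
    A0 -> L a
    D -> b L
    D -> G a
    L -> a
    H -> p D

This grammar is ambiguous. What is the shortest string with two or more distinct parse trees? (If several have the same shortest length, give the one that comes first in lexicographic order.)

p b a

length 3: p b a has 2 parse trees

Two derivations of p b a:
  H ⇒ p D ⇒ p b L ⇒ p b a
  H ⇒ p D ⇒ p G a ⇒ p b a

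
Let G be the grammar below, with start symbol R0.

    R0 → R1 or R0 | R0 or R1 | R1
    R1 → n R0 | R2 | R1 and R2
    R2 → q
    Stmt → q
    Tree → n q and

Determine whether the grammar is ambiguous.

Ambiguous

Witness: q or q

Derivation 1: R0 ⇒ R1 or R0 ⇒ R2 or R0 ⇒ q or R0 ⇒ q or R1 ⇒ q or R2 ⇒ q or q
Derivation 2: R0 ⇒ R0 or R1 ⇒ R1 or R1 ⇒ R2 or R1 ⇒ q or R1 ⇒ q or R2 ⇒ q or q

Two distinct leftmost derivations for the same string.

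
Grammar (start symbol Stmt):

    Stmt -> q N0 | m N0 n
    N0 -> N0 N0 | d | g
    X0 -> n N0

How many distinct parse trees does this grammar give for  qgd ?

Parse trees for qgd:
  [Stmt q [N0 [N0 g] [N0 d]]]

1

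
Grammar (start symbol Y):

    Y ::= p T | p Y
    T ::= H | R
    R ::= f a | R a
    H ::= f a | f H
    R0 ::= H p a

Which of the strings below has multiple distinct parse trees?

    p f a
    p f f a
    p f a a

p f a

p f a: 2 trees
p f f a: 1 tree
p f a a: 1 tree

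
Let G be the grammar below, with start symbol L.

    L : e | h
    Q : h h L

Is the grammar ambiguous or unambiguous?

Unambiguous

Only L is reachable from L; ignoring the rest: The reachable rules are right-linear with at most one rule per (nonterminal, next-terminal) pair. Each input token forces the next rule, so parsing is deterministic.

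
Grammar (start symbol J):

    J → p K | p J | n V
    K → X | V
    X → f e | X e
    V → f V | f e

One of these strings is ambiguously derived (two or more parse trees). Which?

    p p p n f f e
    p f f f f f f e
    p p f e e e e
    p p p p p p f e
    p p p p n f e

p p p n f f e: 1 tree
p f f f f f f e: 1 tree
p p f e e e e: 1 tree
p p p p p p f e: 2 trees
p p p p n f e: 1 tree

p p p p p p f e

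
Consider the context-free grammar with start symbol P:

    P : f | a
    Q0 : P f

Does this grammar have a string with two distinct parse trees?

Only P is reachable from P; ignoring the rest: The reachable rules are right-linear with at most one rule per (nonterminal, next-terminal) pair. Each input token forces the next rule, so parsing is deterministic.

Unambiguous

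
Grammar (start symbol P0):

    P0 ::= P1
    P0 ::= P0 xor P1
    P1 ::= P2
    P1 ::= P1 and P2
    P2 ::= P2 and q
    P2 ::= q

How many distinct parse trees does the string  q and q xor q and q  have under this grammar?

4

Parse trees for q and q xor q and q:
  [P0 [P0 [P1 [P2 [P2 q] and q]]] xor [P1 [P2 [P2 q] and q]]]
  [P0 [P0 [P1 [P2 [P2 q] and q]]] xor [P1 [P1 [P2 q]] and [P2 q]]]
  [P0 [P0 [P1 [P1 [P2 q]] and [P2 q]]] xor [P1 [P2 [P2 q] and q]]]
  [P0 [P0 [P1 [P1 [P2 q]] and [P2 q]]] xor [P1 [P1 [P2 q]] and [P2 q]]]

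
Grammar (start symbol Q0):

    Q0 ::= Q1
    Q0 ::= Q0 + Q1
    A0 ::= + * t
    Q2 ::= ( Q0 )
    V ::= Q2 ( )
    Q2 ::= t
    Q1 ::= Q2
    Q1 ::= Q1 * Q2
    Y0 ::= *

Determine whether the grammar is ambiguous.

Only Q0, Q1, Q2 are reachable from Q0; ignoring the rest: This is a standard precedence ladder (Q0 over Q1 over Q2), with each level left-recursive on its own operator ('+' at Q0, '*' at Q1). That structure is LR(1), hence unambiguous.

Unambiguous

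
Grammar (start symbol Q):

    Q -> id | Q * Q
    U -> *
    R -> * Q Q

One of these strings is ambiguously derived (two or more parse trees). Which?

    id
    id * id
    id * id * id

id * id * id

id: 1 tree
id * id: 1 tree
id * id * id: 2 trees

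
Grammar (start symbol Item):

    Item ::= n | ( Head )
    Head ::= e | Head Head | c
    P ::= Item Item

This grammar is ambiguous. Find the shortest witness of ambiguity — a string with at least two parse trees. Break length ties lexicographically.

( c c c )

length 1: no string has ≥2 trees
length 3: no string has ≥2 trees
length 4: no string has ≥2 trees
length 5: ( c c c ) has 2 parse trees

Two derivations of ( c c c ):
  Item ⇒ ( Head ) ⇒ ( Head Head ) ⇒ ( Head Head Head ) ⇒ ( c Head Head ) ⇒ ( c c Head ) ⇒ ( c c c )
  Item ⇒ ( Head ) ⇒ ( Head Head ) ⇒ ( c Head ) ⇒ ( c Head Head ) ⇒ ( c c Head ) ⇒ ( c c c )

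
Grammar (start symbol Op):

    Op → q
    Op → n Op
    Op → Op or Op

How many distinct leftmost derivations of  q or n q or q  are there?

Parse trees for q or n q or q:
  [Op [Op q] or [Op n [Op [Op q] or [Op q]]]]
  [Op [Op q] or [Op [Op n [Op q]] or [Op q]]]
  [Op [Op [Op q] or [Op n [Op q]]] or [Op q]]

3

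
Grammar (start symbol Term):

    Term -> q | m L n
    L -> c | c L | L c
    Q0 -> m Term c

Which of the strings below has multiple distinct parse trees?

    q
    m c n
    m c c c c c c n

q: 1 tree
m c n: 1 tree
m c c c c c c n: 32 trees

m c c c c c c n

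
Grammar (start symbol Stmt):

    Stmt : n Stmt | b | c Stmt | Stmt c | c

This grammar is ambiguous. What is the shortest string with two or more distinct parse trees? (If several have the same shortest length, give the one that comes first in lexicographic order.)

length 1: no string has ≥2 trees
length 2: c c has 2 parse trees

Two derivations of c c:
  Stmt ⇒ c Stmt ⇒ c c
  Stmt ⇒ Stmt c ⇒ c c

c c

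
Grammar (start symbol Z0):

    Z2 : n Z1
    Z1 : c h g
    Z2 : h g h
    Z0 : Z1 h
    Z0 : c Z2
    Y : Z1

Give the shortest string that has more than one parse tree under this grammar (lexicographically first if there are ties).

c h g h

length 4: c h g h has 2 parse trees

Two derivations of c h g h:
  Z0 ⇒ Z1 h ⇒ c h g h
  Z0 ⇒ c Z2 ⇒ c h g h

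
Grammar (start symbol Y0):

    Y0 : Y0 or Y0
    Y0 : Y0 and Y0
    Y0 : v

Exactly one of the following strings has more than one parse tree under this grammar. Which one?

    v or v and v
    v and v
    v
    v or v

v or v and v

v or v and v: 2 trees
v and v: 1 tree
v: 1 tree
v or v: 1 tree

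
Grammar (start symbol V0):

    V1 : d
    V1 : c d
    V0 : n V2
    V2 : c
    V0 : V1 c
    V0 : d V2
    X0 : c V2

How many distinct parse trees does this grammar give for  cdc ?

Parse trees for cdc:
  [V0 [V1 c d] c]

1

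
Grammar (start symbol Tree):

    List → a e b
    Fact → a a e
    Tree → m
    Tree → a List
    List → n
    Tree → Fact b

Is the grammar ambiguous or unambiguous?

Ambiguous

Witness: a a e b

Derivation 1: Tree ⇒ a List ⇒ a a e b
Derivation 2: Tree ⇒ Fact b ⇒ a a e b

Two distinct leftmost derivations for the same string.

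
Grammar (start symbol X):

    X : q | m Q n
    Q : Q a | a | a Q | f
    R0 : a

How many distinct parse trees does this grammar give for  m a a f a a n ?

6

Parse trees for m a a f a a n:
  [X m [Q [Q [Q a [Q a [Q f]]] a] a] n]
  [X m [Q [Q a [Q [Q a [Q f]] a]] a] n]
  [X m [Q [Q a [Q a [Q [Q f] a]]] a] n]
  [X m [Q a [Q [Q [Q a [Q f]] a] a]] n]
  [X m [Q a [Q [Q a [Q [Q f] a]] a]] n]
  [X m [Q a [Q a [Q [Q [Q f] a] a]]] n]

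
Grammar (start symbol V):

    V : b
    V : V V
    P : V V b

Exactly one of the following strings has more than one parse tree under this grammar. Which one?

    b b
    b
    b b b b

b b: 1 tree
b: 1 tree
b b b b: 5 trees

b b b b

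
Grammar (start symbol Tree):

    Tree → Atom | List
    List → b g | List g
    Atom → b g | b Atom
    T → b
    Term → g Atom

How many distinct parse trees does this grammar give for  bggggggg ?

1

Parse trees for bggggggg:
  [Tree [List [List [List [List [List [List [List b g] g] g] g] g] g] g]]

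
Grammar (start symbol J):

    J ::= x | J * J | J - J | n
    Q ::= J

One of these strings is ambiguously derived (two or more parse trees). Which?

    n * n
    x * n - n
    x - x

n * n: 1 tree
x * n - n: 2 trees
x - x: 1 tree

x * n - n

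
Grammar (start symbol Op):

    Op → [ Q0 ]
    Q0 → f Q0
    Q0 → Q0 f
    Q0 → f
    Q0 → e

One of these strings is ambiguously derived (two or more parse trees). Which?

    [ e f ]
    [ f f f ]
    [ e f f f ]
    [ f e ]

[ e f ]: 1 tree
[ f f f ]: 4 trees
[ e f f f ]: 1 tree
[ f e ]: 1 tree

[ f f f ]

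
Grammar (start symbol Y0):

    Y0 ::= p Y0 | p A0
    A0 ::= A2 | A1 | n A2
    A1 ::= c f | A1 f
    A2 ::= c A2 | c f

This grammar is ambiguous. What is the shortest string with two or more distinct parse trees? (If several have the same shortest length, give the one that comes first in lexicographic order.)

p c f

length 3: p c f has 2 parse trees

Two derivations of p c f:
  Y0 ⇒ p A0 ⇒ p A2 ⇒ p c f
  Y0 ⇒ p A0 ⇒ p A1 ⇒ p c f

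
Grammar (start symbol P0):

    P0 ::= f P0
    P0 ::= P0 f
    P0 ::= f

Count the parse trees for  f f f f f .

Parse trees for f f f f f (showing first 6 of 16):
  [P0 f [P0 f [P0 f [P0 f [P0 f]]]]]
  [P0 f [P0 f [P0 f [P0 [P0 f] f]]]]
  [P0 f [P0 f [P0 [P0 f [P0 f]] f]]]
  [P0 f [P0 f [P0 [P0 [P0 f] f] f]]]
  [P0 f [P0 [P0 f [P0 f [P0 f]]] f]]
  [P0 f [P0 [P0 f [P0 [P0 f] f]] f]]

16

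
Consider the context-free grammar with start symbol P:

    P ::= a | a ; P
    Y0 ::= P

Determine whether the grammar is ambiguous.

Unambiguous

(Y0 is unreachable from P, so its rules don't affect L(P).) Right-recursive list with a separator: after each atom, whether the separator follows determines the rule. One parse per string.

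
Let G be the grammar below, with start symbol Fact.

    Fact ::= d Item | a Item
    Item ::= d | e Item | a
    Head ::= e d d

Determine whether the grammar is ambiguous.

Unambiguous

Only Fact, Item are reachable from Fact; ignoring the rest: Restricted to the reachable nonterminals, every rule has the form A → t or A → t B, and no two rules for the same A share a first terminal. The grammar encodes a DFA — one run per string.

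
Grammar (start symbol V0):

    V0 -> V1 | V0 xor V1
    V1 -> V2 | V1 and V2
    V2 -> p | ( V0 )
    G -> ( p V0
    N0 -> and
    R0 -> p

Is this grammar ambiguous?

Only V0, V1, V2 are reachable from V0; ignoring the rest: The grammar is stratified — V0 handles 'xor' (left-recursive), V1 handles 'and', V2 atoms. Each operator has a fixed associativity and precedence level, so every string has one parse.

Unambiguous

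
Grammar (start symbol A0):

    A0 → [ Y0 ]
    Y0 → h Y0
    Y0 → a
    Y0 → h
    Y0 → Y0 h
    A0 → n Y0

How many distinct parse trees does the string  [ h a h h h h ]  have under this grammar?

5

Parse trees for [ h a h h h h ]:
  [A0 [ [Y0 h [Y0 [Y0 [Y0 [Y0 [Y0 a] h] h] h] h]] ]]
  [A0 [ [Y0 [Y0 h [Y0 [Y0 [Y0 [Y0 a] h] h] h]] h] ]]
  [A0 [ [Y0 [Y0 [Y0 h [Y0 [Y0 [Y0 a] h] h]] h] h] ]]
  [A0 [ [Y0 [Y0 [Y0 [Y0 h [Y0 [Y0 a] h]] h] h] h] ]]
  [A0 [ [Y0 [Y0 [Y0 [Y0 [Y0 h [Y0 a]] h] h] h] h] ]]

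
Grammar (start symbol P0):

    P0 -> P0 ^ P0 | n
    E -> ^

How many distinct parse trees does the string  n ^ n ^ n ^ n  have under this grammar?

5

Parse trees for n ^ n ^ n ^ n:
  [P0 [P0 n] ^ [P0 [P0 n] ^ [P0 [P0 n] ^ [P0 n]]]]
  [P0 [P0 n] ^ [P0 [P0 [P0 n] ^ [P0 n]] ^ [P0 n]]]
  [P0 [P0 [P0 n] ^ [P0 n]] ^ [P0 [P0 n] ^ [P0 n]]]
  [P0 [P0 [P0 n] ^ [P0 [P0 n] ^ [P0 n]]] ^ [P0 n]]
  [P0 [P0 [P0 [P0 n] ^ [P0 n]] ^ [P0 n]] ^ [P0 n]]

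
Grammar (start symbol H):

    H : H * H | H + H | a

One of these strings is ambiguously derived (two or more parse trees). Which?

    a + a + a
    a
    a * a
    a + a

a + a + a: 2 trees
a: 1 tree
a * a: 1 tree
a + a: 1 tree

a + a + a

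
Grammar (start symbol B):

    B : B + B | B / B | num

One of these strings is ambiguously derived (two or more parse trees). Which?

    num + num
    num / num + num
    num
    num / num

num / num + num

num + num: 1 tree
num / num + num: 2 trees
num: 1 tree
num / num: 1 tree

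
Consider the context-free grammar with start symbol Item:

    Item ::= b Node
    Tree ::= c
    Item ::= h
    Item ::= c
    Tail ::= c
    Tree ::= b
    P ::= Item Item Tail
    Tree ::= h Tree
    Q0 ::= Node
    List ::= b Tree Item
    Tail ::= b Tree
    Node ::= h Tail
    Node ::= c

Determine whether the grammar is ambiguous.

Unambiguous

Only Item, Node, Tail, Tree are reachable from Item; ignoring the rest: Each reachable nonterminal has at most one production per leading terminal, and all productions are right-linear; the derivation is determined token-by-token.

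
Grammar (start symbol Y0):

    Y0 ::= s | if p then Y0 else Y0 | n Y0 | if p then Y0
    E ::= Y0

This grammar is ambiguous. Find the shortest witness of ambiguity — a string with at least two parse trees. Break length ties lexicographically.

length 1: no string has ≥2 trees
length 2: no string has ≥2 trees
length 3: no string has ≥2 trees
length 4: no string has ≥2 trees
length 5: no string has ≥2 trees
length 6: no string has ≥2 trees
length 7: no string has ≥2 trees
length 8: no string has ≥2 trees
length 9: if p then if p then s else s has 2 parse trees

Two derivations of if p then if p then s else s:
  Y0 ⇒ if p then Y0 else Y0 ⇒ if p then if p then Y0 else Y0 ⇒ if p then if p then s else Y0 ⇒ if p then if p then s else s
  Y0 ⇒ if p then Y0 ⇒ if p then if p then Y0 else Y0 ⇒ if p then if p then s else Y0 ⇒ if p then if p then s else s

if p then if p then s else s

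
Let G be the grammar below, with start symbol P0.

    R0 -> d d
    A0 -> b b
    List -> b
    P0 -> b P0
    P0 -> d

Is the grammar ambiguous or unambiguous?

Unambiguous

Only P0 is reachable from P0; ignoring the rest: Each reachable nonterminal has at most one production per leading terminal, and all productions are right-linear; the derivation is determined token-by-token.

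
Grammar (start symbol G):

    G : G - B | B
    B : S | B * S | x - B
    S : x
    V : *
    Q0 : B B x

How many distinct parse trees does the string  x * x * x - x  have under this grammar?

Parse trees for x * x * x - x:
  [G [G [B [B [B [S x]] * [S x]] * [S x]]] - [B [S x]]]

1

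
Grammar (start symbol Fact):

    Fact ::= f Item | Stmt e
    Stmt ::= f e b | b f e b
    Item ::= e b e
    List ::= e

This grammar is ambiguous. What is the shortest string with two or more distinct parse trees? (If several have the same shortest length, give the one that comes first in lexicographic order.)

length 4: f e b e has 2 parse trees

Two derivations of f e b e:
  Fact ⇒ f Item ⇒ f e b e
  Fact ⇒ Stmt e ⇒ f e b e

f e b e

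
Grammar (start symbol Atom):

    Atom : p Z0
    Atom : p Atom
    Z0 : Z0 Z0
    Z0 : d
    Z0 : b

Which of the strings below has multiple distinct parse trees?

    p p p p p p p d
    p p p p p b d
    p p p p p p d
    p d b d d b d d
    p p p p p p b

p d b d d b d d

p p p p p p p d: 1 tree
p p p p p b d: 1 tree
p p p p p p d: 1 tree
p d b d d b d d: 132 trees
p p p p p p b: 1 tree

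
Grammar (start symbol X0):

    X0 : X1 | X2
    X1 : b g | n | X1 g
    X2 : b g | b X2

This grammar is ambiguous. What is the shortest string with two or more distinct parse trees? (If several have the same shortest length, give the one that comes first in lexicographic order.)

length 1: no string has ≥2 trees
length 2: b g has 2 parse trees

Two derivations of b g:
  X0 ⇒ X1 ⇒ b g
  X0 ⇒ X2 ⇒ b g

b g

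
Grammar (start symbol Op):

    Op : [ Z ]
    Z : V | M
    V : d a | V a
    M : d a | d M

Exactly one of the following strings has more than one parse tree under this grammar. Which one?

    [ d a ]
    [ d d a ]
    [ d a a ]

[ d a ]

[ d a ]: 2 trees
[ d d a ]: 1 tree
[ d a a ]: 1 tree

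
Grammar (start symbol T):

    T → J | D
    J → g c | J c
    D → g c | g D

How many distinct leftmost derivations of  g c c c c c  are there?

Parse trees for g c c c c c:
  [T [J [J [J [J [J g c] c] c] c] c]]

1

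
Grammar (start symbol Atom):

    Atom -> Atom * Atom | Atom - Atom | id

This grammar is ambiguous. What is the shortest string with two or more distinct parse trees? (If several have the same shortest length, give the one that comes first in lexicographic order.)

length 1: no string has ≥2 trees
length 3: no string has ≥2 trees
length 5: id * id * id has 2 parse trees

Two derivations of id * id * id:
  Atom ⇒ Atom * Atom ⇒ Atom * Atom * Atom ⇒ id * Atom * Atom ⇒ id * id * Atom ⇒ id * id * id
  Atom ⇒ Atom * Atom ⇒ id * Atom ⇒ id * Atom * Atom ⇒ id * id * Atom ⇒ id * id * id

id * id * id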